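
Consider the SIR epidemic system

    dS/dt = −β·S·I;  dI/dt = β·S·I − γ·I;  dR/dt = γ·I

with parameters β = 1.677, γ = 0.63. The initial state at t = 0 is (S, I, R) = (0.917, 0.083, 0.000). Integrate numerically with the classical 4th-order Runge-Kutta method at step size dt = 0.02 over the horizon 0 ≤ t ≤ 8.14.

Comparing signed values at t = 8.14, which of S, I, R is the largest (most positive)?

t=0.000: state=(0.917, 0.083, 0.000)
step 1 (dt=0.02): k1=(-0.128, 0.075, 0.052), k2=(-0.129, 0.076, 0.053), k3=(-0.129, 0.076, 0.053), k4=(-0.130, 0.076, 0.053); state += dt/6·(k1+2k2+2k3+k4)
t=0.020: state=(0.914, 0.085, 0.001)
t=0.040: state=(0.912, 0.086, 0.002)
t=0.060: state=(0.909, 0.088, 0.003)
continuing one RK4 step at a time; state shown every 25 steps (Δt=0.5):
t=0.500: state=(0.840, 0.127, 0.033)
t=1.000: state=(0.739, 0.180, 0.081)
t=1.500: state=(0.622, 0.232, 0.146)
t=2.000: state=(0.503, 0.271, 0.226)
t=2.500: state=(0.397, 0.289, 0.315)
t=3.000: state=(0.312, 0.283, 0.405)
t=3.500: state=(0.248, 0.261, 0.491)
t=4.000: state=(0.202, 0.230, 0.568)
t=4.500: state=(0.169, 0.196, 0.635)
t=5.000: state=(0.145, 0.163, 0.692)
t=5.500: state=(0.128, 0.133, 0.738)
t=6.000: state=(0.116, 0.108, 0.776)
t=6.500: state=(0.107, 0.086, 0.807)
t=7.000: state=(0.100, 0.069, 0.831)
t=7.500: state=(0.095, 0.054, 0.850)
t=8.000: state=(0.092, 0.043, 0.865)
t=8.140: state=(0.091, 0.040, 0.869)
compare at T: S=0.091, I=0.040, R=0.869

largest component: R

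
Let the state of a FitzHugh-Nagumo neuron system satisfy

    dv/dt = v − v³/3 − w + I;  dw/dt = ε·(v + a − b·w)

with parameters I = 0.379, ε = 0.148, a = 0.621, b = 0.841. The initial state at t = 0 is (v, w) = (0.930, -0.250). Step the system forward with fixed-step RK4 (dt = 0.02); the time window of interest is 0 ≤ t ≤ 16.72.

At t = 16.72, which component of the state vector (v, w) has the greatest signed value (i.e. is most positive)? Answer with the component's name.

largest component: w

t=0.000: state=(0.930, -0.250)
step 1 (dt=0.02): k1=(1.291, 0.261), k2=(1.290, 0.262), k3=(1.290, 0.262), k4=(1.288, 0.264); state += dt/6·(k1+2k2+2k3+k4)
t=0.020: state=(0.956, -0.245)
t=0.040: state=(0.982, -0.239)
t=0.060: state=(1.007, -0.234)
continuing one RK4 step at a time; state shown every 50 steps (Δt=1):
t=1.000: state=(1.762, 0.068)
t=2.000: state=(1.773, 0.396)
t=3.000: state=(1.648, 0.674)
t=4.000: state=(1.503, 0.901)
t=5.000: state=(1.345, 1.080)
t=6.000: state=(1.164, 1.215)
t=7.000: state=(0.938, 1.306)
t=8.000: state=(0.602, 1.348)
t=9.000: state=(-0.067, 1.319)
t=10.000: state=(-1.413, 1.151)
t=11.000: state=(-1.921, 0.855)
t=12.000: state=(-1.863, 0.577)
t=13.000: state=(-1.764, 0.344)
t=14.000: state=(-1.664, 0.152)
t=15.000: state=(-1.566, -0.004)
t=16.000: state=(-1.469, -0.128)
t=16.720: state=(-1.401, -0.200)
compare at T: v=-1.401, w=-0.200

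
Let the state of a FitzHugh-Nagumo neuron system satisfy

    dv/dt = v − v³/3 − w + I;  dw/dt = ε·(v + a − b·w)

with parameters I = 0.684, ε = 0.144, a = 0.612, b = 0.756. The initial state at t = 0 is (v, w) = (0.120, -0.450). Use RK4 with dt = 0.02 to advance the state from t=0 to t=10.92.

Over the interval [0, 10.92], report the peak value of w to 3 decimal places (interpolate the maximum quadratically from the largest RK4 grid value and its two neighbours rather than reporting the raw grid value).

t=0.000: state=(0.120, -0.450)
step 1 (dt=0.02): k1=(1.253, 0.154), k2=(1.264, 0.156), k3=(1.264, 0.156), k4=(1.275, 0.158); state += dt/6·(k1+2k2+2k3+k4)
t=0.020: state=(0.145, -0.447)
t=0.040: state=(0.171, -0.444)
t=0.060: state=(0.197, -0.440)
continuing one RK4 step at a time; state shown every 25 steps (Δt=0.5):
t=0.500: state=(0.873, -0.350)
t=1.000: state=(1.617, -0.199)
t=1.500: state=(1.927, -0.019)
t=2.000: state=(1.963, 0.162)
t=2.500: state=(1.925, 0.333)
t=3.000: state=(1.870, 0.491)
t=3.500: state=(1.810, 0.637)
t=4.000: state=(1.750, 0.771)
t=4.500: state=(1.688, 0.893)
t=5.000: state=(1.625, 1.005)
t=5.500: state=(1.561, 1.106)
t=6.000: state=(1.496, 1.198)
t=6.500: state=(1.428, 1.279)
t=7.000: state=(1.357, 1.352)
t=7.500: state=(1.283, 1.416)
t=8.000: state=(1.204, 1.471)
t=8.500: state=(1.118, 1.517)
t=9.000: state=(1.022, 1.555)
t=9.500: state=(0.911, 1.583)
t=10.000: state=(0.778, 1.601)
t=10.500: state=(0.609, 1.608)
t=10.920: state=(0.419, 1.603)
largest grid value and its neighbours: w(10.500)=1.60827, w(10.520)=1.60827, w(10.540)=1.60825
parabola through these three points peaks at t≈10.512 with w≈1.60827

max w = 1.608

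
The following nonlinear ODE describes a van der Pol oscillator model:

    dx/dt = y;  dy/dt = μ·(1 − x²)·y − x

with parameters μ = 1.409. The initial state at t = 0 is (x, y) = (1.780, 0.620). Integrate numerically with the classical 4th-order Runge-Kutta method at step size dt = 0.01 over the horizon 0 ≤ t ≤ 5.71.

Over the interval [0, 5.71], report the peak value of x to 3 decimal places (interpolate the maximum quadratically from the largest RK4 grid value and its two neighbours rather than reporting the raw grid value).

t=0.000: state=(1.780, 0.620)
step 1 (dt=0.01): k1=(0.620, -3.674), k2=(0.602, -3.631), k3=(0.602, -3.631), k4=(0.584, -3.587); state += dt/6·(k1+2k2+2k3+k4)
t=0.010: state=(1.786, 0.584)
t=0.020: state=(1.792, 0.548)
t=0.030: state=(1.797, 0.514)
continuing one RK4 step at a time; state shown every 20 steps (Δt=0.2):
t=0.200: state=(1.842, 0.056)
t=0.400: state=(1.821, -0.239)
t=0.600: state=(1.756, -0.396)
t=0.800: state=(1.666, -0.495)
t=1.000: state=(1.559, -0.576)
t=1.200: state=(1.435, -0.660)
t=1.400: state=(1.294, -0.761)
t=1.600: state=(1.129, -0.894)
t=1.800: state=(0.932, -1.083)
t=2.000: state=(0.690, -1.362)
t=2.200: state=(0.378, -1.780)
t=2.400: state=(-0.034, -2.372)
t=2.600: state=(-0.573, -2.984)
t=2.800: state=(-1.187, -2.976)
t=3.000: state=(-1.689, -1.915)
t=3.200: state=(-1.945, -0.715)
t=3.400: state=(-2.012, -0.042)
t=3.600: state=(-1.987, 0.253)
t=3.800: state=(-1.922, 0.385)
t=4.000: state=(-1.837, 0.458)
t=4.200: state=(-1.739, 0.514)
t=4.400: state=(-1.631, 0.570)
t=4.600: state=(-1.511, 0.636)
t=4.800: state=(-1.376, 0.718)
t=5.000: state=(-1.221, 0.829)
t=5.200: state=(-1.041, 0.984)
t=5.400: state=(-0.823, 1.210)
t=5.600: state=(-0.549, 1.550)
t=5.710: state=(-0.365, 1.805)
largest grid value and its neighbours: x(0.220)=1.84283, x(0.230)=1.84291, x(0.240)=1.84280
parabola through these three points peaks at t≈0.229 with x≈1.84291

max x = 1.843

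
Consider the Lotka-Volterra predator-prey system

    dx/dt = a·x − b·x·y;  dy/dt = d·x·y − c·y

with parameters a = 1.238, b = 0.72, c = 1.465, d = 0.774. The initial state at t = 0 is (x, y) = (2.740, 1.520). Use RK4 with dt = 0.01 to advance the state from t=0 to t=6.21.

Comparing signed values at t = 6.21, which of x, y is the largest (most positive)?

t=0.000: state=(2.740, 1.520)
step 1 (dt=0.01): k1=(0.393, 0.997), k2=(0.384, 1.002), k3=(0.384, 1.002), k4=(0.374, 1.008); state += dt/6·(k1+2k2+2k3+k4)
t=0.010: state=(2.744, 1.530)
t=0.020: state=(2.747, 1.540)
t=0.030: state=(2.751, 1.550)
continuing one RK4 step at a time; state shown every 25 steps (Δt=0.25):
t=0.250: state=(2.772, 1.800)
t=0.500: state=(2.656, 2.115)
t=0.750: state=(2.408, 2.398)
t=1.000: state=(2.094, 2.571)
t=1.250: state=(1.789, 2.594)
t=1.500: state=(1.541, 2.479)
t=1.750: state=(1.368, 2.275)
t=2.000: state=(1.265, 2.033)
t=2.250: state=(1.222, 1.791)
t=2.500: state=(1.231, 1.573)
t=2.750: state=(1.285, 1.390)
t=3.000: state=(1.382, 1.247)
t=3.250: state=(1.520, 1.144)
t=3.500: state=(1.696, 1.082)
t=3.750: state=(1.907, 1.063)
t=4.000: state=(2.143, 1.090)
t=4.250: state=(2.384, 1.171)
t=4.500: state=(2.600, 1.316)
t=4.750: state=(2.745, 1.533)
t=5.000: state=(2.769, 1.816)
t=5.250: state=(2.646, 2.132)
t=5.500: state=(2.393, 2.410)
t=5.750: state=(2.077, 2.576)
t=6.000: state=(1.774, 2.591)
t=6.210: state=(1.564, 2.497)
compare at T: x=1.564, y=2.497

largest component: y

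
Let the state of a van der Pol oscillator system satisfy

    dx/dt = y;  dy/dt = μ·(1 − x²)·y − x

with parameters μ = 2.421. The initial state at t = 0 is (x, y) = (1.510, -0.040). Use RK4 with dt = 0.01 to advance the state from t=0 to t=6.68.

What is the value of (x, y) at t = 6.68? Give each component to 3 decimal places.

(x, y) = (2.022, -0.010)

t=0.000: state=(1.510, -0.040)
step 1 (dt=0.01): k1=(-0.040, -1.386), k2=(-0.047, -1.364), k3=(-0.047, -1.365), k4=(-0.054, -1.343); state += dt/6·(k1+2k2+2k3+k4)
t=0.010: state=(1.510, -0.054)
t=0.020: state=(1.509, -0.067)
t=0.030: state=(1.508, -0.080)
continuing one RK4 step at a time; state shown every 25 steps (Δt=0.25):
t=0.250: state=(1.466, -0.284)
t=0.500: state=(1.377, -0.420)
t=0.750: state=(1.258, -0.537)
t=1.000: state=(1.106, -0.687)
t=1.250: state=(0.906, -0.932)
t=1.500: state=(0.621, -1.409)
t=1.750: state=(0.156, -2.447)
t=2.000: state=(-0.670, -4.145)
t=2.250: state=(-1.650, -2.838)
t=2.500: state=(-2.001, -0.381)
t=2.750: state=(-2.007, 0.170)
t=3.000: state=(-1.950, 0.263)
t=3.250: state=(-1.880, 0.292)
t=3.500: state=(-1.805, 0.314)
t=3.750: state=(-1.723, 0.338)
t=4.000: state=(-1.635, 0.369)
t=4.250: state=(-1.538, 0.409)
t=4.500: state=(-1.429, 0.464)
t=4.750: state=(-1.304, 0.543)
t=5.000: state=(-1.154, 0.665)
t=5.250: state=(-0.965, 0.873)
t=5.500: state=(-0.703, 1.273)
t=5.750: state=(-0.290, 2.140)
t=6.000: state=(0.441, 3.811)
t=6.250: state=(1.469, 3.573)
t=6.500: state=(1.972, 0.711)
t=6.680: state=(2.022, -0.010)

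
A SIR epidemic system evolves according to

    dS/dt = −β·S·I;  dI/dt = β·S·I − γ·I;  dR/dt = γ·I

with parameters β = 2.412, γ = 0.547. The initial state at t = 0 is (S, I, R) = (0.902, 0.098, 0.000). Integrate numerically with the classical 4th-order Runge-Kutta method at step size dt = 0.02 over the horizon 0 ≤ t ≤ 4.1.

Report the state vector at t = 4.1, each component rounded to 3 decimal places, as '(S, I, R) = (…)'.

(S, I, R) = (0.034, 0.221, 0.745)

t=0.000: state=(0.902, 0.098, 0.000)
step 1 (dt=0.02): k1=(-0.213, 0.160, 0.054), k2=(-0.216, 0.162, 0.054), k3=(-0.216, 0.162, 0.054), k4=(-0.219, 0.164, 0.055); state += dt/6·(k1+2k2+2k3+k4)
t=0.020: state=(0.898, 0.101, 0.001)
t=0.040: state=(0.893, 0.105, 0.002)
t=0.060: state=(0.889, 0.108, 0.003)
continuing one RK4 step at a time; state shown every 10 steps (Δt=0.2):
t=0.200: state=(0.853, 0.134, 0.013)
t=0.400: state=(0.791, 0.179, 0.030)
t=0.600: state=(0.717, 0.231, 0.052)
t=0.800: state=(0.633, 0.287, 0.080)
t=1.000: state=(0.544, 0.341, 0.115)
t=1.200: state=(0.456, 0.389, 0.155)
t=1.400: state=(0.374, 0.426, 0.200)
t=1.600: state=(0.303, 0.450, 0.248)
t=1.800: state=(0.243, 0.460, 0.297)
t=2.000: state=(0.195, 0.458, 0.348)
t=2.200: state=(0.157, 0.446, 0.397)
t=2.400: state=(0.127, 0.428, 0.445)
t=2.600: state=(0.104, 0.406, 0.491)
t=2.800: state=(0.086, 0.381, 0.534)
t=3.000: state=(0.072, 0.354, 0.574)
t=3.200: state=(0.061, 0.328, 0.611)
t=3.400: state=(0.052, 0.302, 0.646)
t=3.600: state=(0.046, 0.277, 0.677)
t=3.800: state=(0.040, 0.254, 0.706)
t=4.000: state=(0.036, 0.231, 0.733)
t=4.100: state=(0.034, 0.221, 0.745)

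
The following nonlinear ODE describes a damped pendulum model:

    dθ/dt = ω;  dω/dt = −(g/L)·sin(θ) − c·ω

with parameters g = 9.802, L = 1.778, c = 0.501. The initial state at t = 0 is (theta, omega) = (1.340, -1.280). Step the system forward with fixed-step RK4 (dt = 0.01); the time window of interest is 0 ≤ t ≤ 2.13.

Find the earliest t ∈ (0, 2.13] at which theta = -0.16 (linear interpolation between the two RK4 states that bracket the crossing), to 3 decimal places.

t=0.000: state=(1.340, -1.280)
step 1 (dt=0.01): k1=(-1.280, -4.725), k2=(-1.304, -4.705), k3=(-1.304, -4.705), k4=(-1.327, -4.685); state += dt/6·(k1+2k2+2k3+k4)
t=0.010: state=(1.327, -1.327)
t=0.020: state=(1.313, -1.374)
t=0.030: state=(1.299, -1.420)
continuing one RK4 step at a time; state shown every 10 steps (Δt=0.1):
t=0.100: state=(1.189, -1.730)
t=0.200: state=(0.996, -2.123)
t=0.300: state=(0.767, -2.434)
t=0.400: state=(0.513, -2.635)
t=0.500: state=(0.245, -2.704)
t=0.600: state=(-0.023, -2.631)
t=0.650: state=(-0.153, -2.541)
next step: t=0.660: state=(-0.178, -2.520) — theta has crossed -0.16
linear interpolation between t=0.650 (-0.15277) and t=0.660 (-0.17808) → t≈0.653

t = 0.653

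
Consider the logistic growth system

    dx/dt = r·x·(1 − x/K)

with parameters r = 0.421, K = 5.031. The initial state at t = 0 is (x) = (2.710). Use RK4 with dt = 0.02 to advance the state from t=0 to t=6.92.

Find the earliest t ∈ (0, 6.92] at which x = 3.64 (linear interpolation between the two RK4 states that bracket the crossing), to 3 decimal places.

t = 1.917

t=0.000: state=(2.710)
step 1 (dt=0.02): k1=(0.526), k2=(0.526), k3=(0.526), k4=(0.526); state += dt/6·(k1+2k2+2k3+k4)
t=0.020: state=(2.721)
t=0.040: state=(2.731)
t=0.060: state=(2.742)
continuing one RK4 step at a time; state shown every 25 steps (Δt=0.5):
t=0.500: state=(2.970)
t=1.000: state=(3.221)
t=1.500: state=(3.457)
t=1.900: state=(3.633)
next step: t=1.920: state=(3.641) — x has crossed 3.64
linear interpolation between t=1.900 (3.63283) and t=1.920 (3.64132) → t≈1.917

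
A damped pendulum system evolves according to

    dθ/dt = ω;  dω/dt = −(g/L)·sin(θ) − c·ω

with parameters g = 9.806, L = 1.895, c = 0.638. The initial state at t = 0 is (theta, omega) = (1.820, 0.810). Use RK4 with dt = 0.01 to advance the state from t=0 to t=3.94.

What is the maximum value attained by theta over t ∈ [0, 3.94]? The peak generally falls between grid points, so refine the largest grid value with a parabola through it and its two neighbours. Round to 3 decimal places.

max theta = 1.882

t=0.000: state=(1.820, 0.810)
step 1 (dt=0.01): k1=(0.810, -5.532), k2=(0.782, -5.509), k3=(0.782, -5.509), k4=(0.755, -5.486); state += dt/6·(k1+2k2+2k3+k4)
t=0.010: state=(1.828, 0.755)
t=0.020: state=(1.835, 0.700)
t=0.030: state=(1.842, 0.646)
continuing one RK4 step at a time; state shown every 20 steps (Δt=0.2):
t=0.200: state=(1.877, -0.216)
t=0.400: state=(1.741, -1.131)
t=0.600: state=(1.430, -1.963)
t=0.800: state=(0.967, -2.627)
t=1.000: state=(0.404, -2.918)
t=1.200: state=(-0.164, -2.673)
t=1.400: state=(-0.634, -1.964)
t=1.600: state=(-0.935, -1.032)
t=1.800: state=(-1.046, -0.087)
t=2.000: state=(-0.977, 0.753)
t=2.200: state=(-0.757, 1.408)
t=2.400: state=(-0.433, 1.783)
t=2.600: state=(-0.068, 1.806)
t=2.800: state=(0.267, 1.485)
t=3.000: state=(0.511, 0.929)
t=3.200: state=(0.632, 0.283)
t=3.400: state=(0.626, -0.331)
t=3.600: state=(0.508, -0.818)
t=3.800: state=(0.312, -1.109)
t=3.940: state=(0.151, -1.173)
largest grid value and its neighbours: theta(0.150)=1.88167, theta(0.160)=1.88169, theta(0.170)=1.88122
parabola through these three points peaks at t≈0.155 with theta≈1.88174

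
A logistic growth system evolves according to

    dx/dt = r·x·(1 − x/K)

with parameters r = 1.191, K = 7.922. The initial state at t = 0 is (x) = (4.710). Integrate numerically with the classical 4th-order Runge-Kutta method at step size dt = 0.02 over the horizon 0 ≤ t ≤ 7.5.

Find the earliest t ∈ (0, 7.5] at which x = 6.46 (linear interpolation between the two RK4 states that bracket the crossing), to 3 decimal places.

t=0.000: state=(4.710)
step 1 (dt=0.02): k1=(2.274), k2=(2.269), k3=(2.269), k4=(2.264); state += dt/6·(k1+2k2+2k3+k4)
t=0.020: state=(4.755)
t=0.040: state=(4.801)
t=0.060: state=(4.845)
continuing one RK4 step at a time; state shown every 25 steps (Δt=0.5):
t=0.500: state=(5.757)
t=0.920: state=(6.451)
next step: t=0.940: state=(6.480) — x has crossed 6.46
linear interpolation between t=0.920 (6.45127) and t=0.940 (6.47958) → t≈0.926

t = 0.926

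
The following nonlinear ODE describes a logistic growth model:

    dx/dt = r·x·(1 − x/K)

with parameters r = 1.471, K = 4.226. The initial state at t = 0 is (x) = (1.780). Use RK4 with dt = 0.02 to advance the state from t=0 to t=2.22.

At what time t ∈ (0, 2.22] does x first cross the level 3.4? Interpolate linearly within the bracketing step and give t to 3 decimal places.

t = 1.178

t=0.000: state=(1.780)
step 1 (dt=0.02): k1=(1.516), k2=(1.519), k3=(1.519), k4=(1.522); state += dt/6·(k1+2k2+2k3+k4)
t=0.020: state=(1.810)
t=0.040: state=(1.841)
t=0.060: state=(1.872)
continuing one RK4 step at a time; state shown every 5 steps (Δt=0.1):
t=0.100: state=(1.933)
t=0.200: state=(2.088)
t=0.300: state=(2.243)
t=0.400: state=(2.397)
t=0.500: state=(2.548)
t=0.600: state=(2.694)
t=0.700: state=(2.835)
t=0.800: state=(2.969)
t=0.900: state=(3.094)
t=1.000: state=(3.212)
t=1.100: state=(3.321)
t=1.160: state=(3.382)
next step: t=1.180: state=(3.402) — x has crossed 3.4
linear interpolation between t=1.160 (3.38230) and t=1.180 (3.40199) → t≈1.178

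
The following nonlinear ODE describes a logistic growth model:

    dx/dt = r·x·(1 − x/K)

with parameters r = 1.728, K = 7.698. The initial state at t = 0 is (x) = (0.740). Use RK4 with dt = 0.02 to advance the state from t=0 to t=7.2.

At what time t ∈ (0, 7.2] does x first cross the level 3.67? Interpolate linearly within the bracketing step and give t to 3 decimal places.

t=0.000: state=(0.740)
step 1 (dt=0.02): k1=(1.156), k2=(1.172), k3=(1.172), k4=(1.188); state += dt/6·(k1+2k2+2k3+k4)
t=0.020: state=(0.763)
t=0.040: state=(0.788)
t=0.060: state=(0.812)
continuing one RK4 step at a time; state shown every 25 steps (Δt=0.5):
t=0.500: state=(1.551)
t=1.000: state=(2.883)
t=1.240: state=(3.660)
next step: t=1.260: state=(3.726) — x has crossed 3.67
linear interpolation between t=1.240 (3.66002) and t=1.260 (3.72642) → t≈1.243

t = 1.243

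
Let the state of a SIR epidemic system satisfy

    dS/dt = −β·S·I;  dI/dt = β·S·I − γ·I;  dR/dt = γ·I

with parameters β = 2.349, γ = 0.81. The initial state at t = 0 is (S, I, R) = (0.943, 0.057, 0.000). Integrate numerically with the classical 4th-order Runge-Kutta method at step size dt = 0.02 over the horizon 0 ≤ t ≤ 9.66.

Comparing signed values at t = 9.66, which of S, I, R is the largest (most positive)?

t=0.000: state=(0.943, 0.057, 0.000)
step 1 (dt=0.02): k1=(-0.126, 0.080, 0.046), k2=(-0.128, 0.081, 0.047), k3=(-0.128, 0.081, 0.047), k4=(-0.129, 0.082, 0.047); state += dt/6·(k1+2k2+2k3+k4)
t=0.020: state=(0.940, 0.059, 0.001)
t=0.040: state=(0.938, 0.060, 0.002)
t=0.060: state=(0.935, 0.062, 0.003)
continuing one RK4 step at a time; state shown every 25 steps (Δt=0.5):
t=0.500: state=(0.857, 0.110, 0.033)
t=1.000: state=(0.722, 0.186, 0.092)
t=1.500: state=(0.553, 0.263, 0.184)
t=2.000: state=(0.395, 0.305, 0.300)
t=2.500: state=(0.275, 0.300, 0.424)
t=3.000: state=(0.197, 0.263, 0.539)
t=3.500: state=(0.149, 0.215, 0.636)
t=4.000: state=(0.119, 0.167, 0.713)
t=4.500: state=(0.100, 0.127, 0.773)
t=5.000: state=(0.088, 0.095, 0.817)
t=5.500: state=(0.080, 0.070, 0.850)
t=6.000: state=(0.075, 0.051, 0.875)
t=6.500: state=(0.071, 0.037, 0.892)
t=7.000: state=(0.068, 0.027, 0.905)
t=7.500: state=(0.067, 0.019, 0.914)
t=8.000: state=(0.065, 0.014, 0.921)
t=8.500: state=(0.064, 0.010, 0.926)
t=9.000: state=(0.064, 0.007, 0.929)
t=9.500: state=(0.063, 0.005, 0.932)
t=9.660: state=(0.063, 0.005, 0.932)
compare at T: S=0.063, I=0.005, R=0.932

largest component: R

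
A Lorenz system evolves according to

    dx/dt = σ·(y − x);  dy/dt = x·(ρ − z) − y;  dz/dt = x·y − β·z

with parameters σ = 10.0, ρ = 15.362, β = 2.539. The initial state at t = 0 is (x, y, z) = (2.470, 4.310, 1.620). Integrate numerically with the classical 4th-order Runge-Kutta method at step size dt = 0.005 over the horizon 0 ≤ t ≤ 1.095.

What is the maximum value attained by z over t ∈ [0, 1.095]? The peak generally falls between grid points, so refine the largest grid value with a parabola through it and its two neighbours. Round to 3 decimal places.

t=0.000: state=(2.470, 4.310, 1.620)
step 1 (dt=0.005): k1=(18.400, 29.633, 6.533), k2=(18.681, 30.150, 6.876), k3=(18.687, 30.156, 6.880), k4=(18.973, 30.678, 7.234); state += dt/6·(k1+2k2+2k3+k4)
t=0.005: state=(2.563, 4.461, 1.654)
t=0.010: state=(2.660, 4.617, 1.692)
t=0.015: state=(2.759, 4.778, 1.734)
continuing one RK4 step at a time; state shown every 10 steps (Δt=0.05):
t=0.050: state=(3.550, 6.065, 2.159)
t=0.100: state=(5.017, 8.390, 3.358)
t=0.150: state=(6.922, 11.133, 5.711)
t=0.200: state=(9.133, 13.593, 9.756)
t=0.250: state=(11.125, 14.303, 15.390)
t=0.300: state=(11.973, 11.919, 20.881)
t=0.350: state=(10.990, 7.254, 23.663)
t=0.400: state=(8.549, 2.927, 23.153)
t=0.450: state=(5.742, 0.421, 20.917)
t=0.500: state=(3.402, -0.563, 18.395)
t=0.550: state=(1.781, -0.780, 16.120)
t=0.600: state=(0.780, -0.734, 14.153)
t=0.650: state=(0.202, -0.655, 12.451)
t=0.700: state=(-0.126, -0.621, 10.966)
t=0.750: state=(-0.325, -0.650, 9.666)
t=0.800: state=(-0.470, -0.742, 8.526)
t=0.850: state=(-0.608, -0.899, 7.531)
t=0.900: state=(-0.770, -1.133, 6.666)
t=0.950: state=(-0.980, -1.464, 5.924)
t=1.000: state=(-1.263, -1.924, 5.307)
t=1.050: state=(-1.652, -2.560, 4.827)
t=1.095: state=(-2.125, -3.332, 4.542)
largest grid value and its neighbours: z(0.360)=23.79056, z(0.365)=23.80514, z(0.370)=23.78894
parabola through these three points peaks at t≈0.365 with z≈23.80515

max z = 23.805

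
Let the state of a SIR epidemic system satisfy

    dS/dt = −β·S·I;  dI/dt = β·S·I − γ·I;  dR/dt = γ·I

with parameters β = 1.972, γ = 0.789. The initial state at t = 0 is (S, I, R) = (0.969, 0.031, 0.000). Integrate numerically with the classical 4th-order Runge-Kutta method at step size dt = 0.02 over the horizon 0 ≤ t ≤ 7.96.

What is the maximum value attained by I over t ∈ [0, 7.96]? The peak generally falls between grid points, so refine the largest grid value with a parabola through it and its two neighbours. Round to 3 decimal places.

t=0.000: state=(0.969, 0.031, 0.000)
step 1 (dt=0.02): k1=(-0.059, 0.035, 0.024), k2=(-0.060, 0.035, 0.025), k3=(-0.060, 0.035, 0.025), k4=(-0.061, 0.035, 0.025); state += dt/6·(k1+2k2+2k3+k4)
t=0.020: state=(0.968, 0.032, 0.000)
t=0.040: state=(0.967, 0.032, 0.001)
t=0.060: state=(0.965, 0.033, 0.002)
continuing one RK4 step at a time; state shown every 25 steps (Δt=0.5):
t=0.500: state=(0.930, 0.053, 0.016)
t=1.000: state=(0.869, 0.088, 0.044)
t=1.500: state=(0.780, 0.133, 0.087)
t=2.000: state=(0.667, 0.184, 0.149)
t=2.500: state=(0.545, 0.225, 0.231)
t=3.000: state=(0.431, 0.245, 0.324)
t=3.500: state=(0.339, 0.241, 0.421)
t=4.000: state=(0.270, 0.219, 0.512)
t=4.500: state=(0.221, 0.187, 0.592)
t=5.000: state=(0.187, 0.154, 0.659)
t=5.500: state=(0.163, 0.123, 0.714)
t=6.000: state=(0.146, 0.097, 0.757)
t=6.500: state=(0.134, 0.075, 0.791)
t=7.000: state=(0.126, 0.057, 0.817)
t=7.500: state=(0.120, 0.044, 0.837)
t=7.960: state=(0.116, 0.034, 0.851)
largest grid value and its neighbours: I(3.140)=0.24598, I(3.160)=0.24599, I(3.180)=0.24596
parabola through these three points peaks at t≈3.154 with I≈0.24599

max I = 0.246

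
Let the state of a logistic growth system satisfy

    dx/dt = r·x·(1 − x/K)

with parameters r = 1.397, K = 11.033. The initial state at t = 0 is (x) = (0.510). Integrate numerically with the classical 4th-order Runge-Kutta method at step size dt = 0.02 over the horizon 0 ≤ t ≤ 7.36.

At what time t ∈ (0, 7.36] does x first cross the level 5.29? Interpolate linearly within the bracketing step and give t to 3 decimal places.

t=0.000: state=(0.510)
step 1 (dt=0.02): k1=(0.680), k2=(0.688), k3=(0.688), k4=(0.697); state += dt/6·(k1+2k2+2k3+k4)
t=0.020: state=(0.524)
t=0.040: state=(0.538)
t=0.060: state=(0.552)
continuing one RK4 step at a time; state shown every 25 steps (Δt=0.5):
t=0.500: state=(0.980)
t=1.000: state=(1.808)
t=1.500: state=(3.118)
t=2.000: state=(4.877)
t=2.100: state=(5.260)
next step: t=2.120: state=(5.337) — x has crossed 5.29
linear interpolation between t=2.100 (5.25960) and t=2.120 (5.33654) → t≈2.108

t = 2.108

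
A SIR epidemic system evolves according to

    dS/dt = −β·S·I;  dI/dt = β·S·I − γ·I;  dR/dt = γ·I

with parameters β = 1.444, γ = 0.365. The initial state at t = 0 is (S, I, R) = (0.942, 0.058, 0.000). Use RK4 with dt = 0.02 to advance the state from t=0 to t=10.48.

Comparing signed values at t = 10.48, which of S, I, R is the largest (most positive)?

t=0.000: state=(0.942, 0.058, 0.000)
step 1 (dt=0.02): k1=(-0.079, 0.058, 0.021), k2=(-0.080, 0.058, 0.021), k3=(-0.080, 0.058, 0.021), k4=(-0.080, 0.059, 0.022); state += dt/6·(k1+2k2+2k3+k4)
t=0.020: state=(0.940, 0.059, 0.000)
t=0.040: state=(0.939, 0.060, 0.001)
t=0.060: state=(0.937, 0.062, 0.001)
continuing one RK4 step at a time; state shown every 25 steps (Δt=0.5):
t=0.500: state=(0.893, 0.094, 0.014)
t=1.000: state=(0.820, 0.145, 0.035)
t=1.500: state=(0.721, 0.211, 0.068)
t=2.000: state=(0.603, 0.284, 0.113)
t=2.500: state=(0.479, 0.350, 0.171)
t=3.000: state=(0.366, 0.395, 0.239)
t=3.500: state=(0.273, 0.414, 0.314)
t=4.000: state=(0.202, 0.409, 0.389)
t=4.500: state=(0.152, 0.387, 0.462)
t=5.000: state=(0.116, 0.355, 0.529)
t=5.500: state=(0.091, 0.318, 0.591)
t=6.000: state=(0.073, 0.281, 0.646)
t=6.500: state=(0.061, 0.246, 0.694)
t=7.000: state=(0.051, 0.213, 0.735)
t=7.500: state=(0.044, 0.184, 0.772)
t=8.000: state=(0.039, 0.158, 0.803)
t=8.500: state=(0.035, 0.135, 0.829)
t=9.000: state=(0.032, 0.115, 0.852)
t=9.500: state=(0.030, 0.098, 0.872)
t=10.000: state=(0.028, 0.084, 0.888)
t=10.480: state=(0.027, 0.072, 0.902)
compare at T: S=0.027, I=0.072, R=0.902

largest component: R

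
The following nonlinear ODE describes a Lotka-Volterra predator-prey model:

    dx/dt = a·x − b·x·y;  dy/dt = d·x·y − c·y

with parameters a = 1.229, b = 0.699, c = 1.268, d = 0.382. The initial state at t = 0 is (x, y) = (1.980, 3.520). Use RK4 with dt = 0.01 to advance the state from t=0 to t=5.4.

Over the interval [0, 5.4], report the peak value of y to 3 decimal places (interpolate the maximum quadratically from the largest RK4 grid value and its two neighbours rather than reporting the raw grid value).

max y = 3.910

t=0.000: state=(1.980, 3.520)
step 1 (dt=0.01): k1=(-2.438, -1.801), k2=(-2.411, -1.813), k3=(-2.411, -1.813), k4=(-2.384, -1.824); state += dt/6·(k1+2k2+2k3+k4)
t=0.010: state=(1.956, 3.502)
t=0.020: state=(1.932, 3.484)
t=0.030: state=(1.909, 3.465)
continuing one RK4 step at a time; state shown every 20 steps (Δt=0.2):
t=0.200: state=(1.590, 3.127)
t=0.400: state=(1.352, 2.713)
t=0.600: state=(1.216, 2.321)
t=0.800: state=(1.153, 1.971)
t=1.000: state=(1.143, 1.669)
t=1.200: state=(1.179, 1.415)
t=1.400: state=(1.256, 1.205)
t=1.600: state=(1.374, 1.033)
t=1.800: state=(1.536, 0.896)
t=2.000: state=(1.746, 0.788)
t=2.200: state=(2.012, 0.705)
t=2.400: state=(2.341, 0.646)
t=2.600: state=(2.743, 0.609)
t=2.800: state=(3.225, 0.593)
t=3.000: state=(3.795, 0.601)
t=3.200: state=(4.451, 0.639)
t=3.400: state=(5.180, 0.716)
t=3.600: state=(5.941, 0.850)
t=3.800: state=(6.651, 1.068)
t=4.000: state=(7.166, 1.407)
t=4.200: state=(7.284, 1.902)
t=4.400: state=(6.835, 2.541)
t=4.600: state=(5.843, 3.210)
t=4.800: state=(4.591, 3.712)
t=5.000: state=(3.433, 3.908)
t=5.200: state=(2.552, 3.805)
t=5.400: state=(1.955, 3.501)
largest grid value and its neighbours: y(5.010)=3.90953, y(5.020)=3.91008, y(5.030)=3.90988
parabola through these three points peaks at t≈5.022 with y≈3.91010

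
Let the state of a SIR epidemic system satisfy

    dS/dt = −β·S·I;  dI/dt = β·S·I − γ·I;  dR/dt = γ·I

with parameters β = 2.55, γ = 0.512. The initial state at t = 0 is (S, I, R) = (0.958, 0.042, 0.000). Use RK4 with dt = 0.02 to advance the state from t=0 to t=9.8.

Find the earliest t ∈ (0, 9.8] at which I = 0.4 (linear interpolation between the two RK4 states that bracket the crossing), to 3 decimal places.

t=0.000: state=(0.958, 0.042, 0.000)
step 1 (dt=0.02): k1=(-0.103, 0.081, 0.022), k2=(-0.104, 0.083, 0.022), k3=(-0.105, 0.083, 0.022), k4=(-0.106, 0.084, 0.022); state += dt/6·(k1+2k2+2k3+k4)
t=0.020: state=(0.956, 0.044, 0.000)
t=0.040: state=(0.954, 0.045, 0.001)
t=0.060: state=(0.951, 0.047, 0.001)
continuing one RK4 step at a time; state shown every 25 steps (Δt=0.5):
t=0.500: state=(0.877, 0.105, 0.018)
t=1.000: state=(0.714, 0.227, 0.059)
t=1.500: state=(0.484, 0.379, 0.137)
t=1.580: state=(0.447, 0.400, 0.153)
next step: t=1.600: state=(0.438, 0.405, 0.157) — I has crossed 0.4
linear interpolation between t=1.580 (0.39970) and t=1.600 (0.40467) → t≈1.581

t = 1.581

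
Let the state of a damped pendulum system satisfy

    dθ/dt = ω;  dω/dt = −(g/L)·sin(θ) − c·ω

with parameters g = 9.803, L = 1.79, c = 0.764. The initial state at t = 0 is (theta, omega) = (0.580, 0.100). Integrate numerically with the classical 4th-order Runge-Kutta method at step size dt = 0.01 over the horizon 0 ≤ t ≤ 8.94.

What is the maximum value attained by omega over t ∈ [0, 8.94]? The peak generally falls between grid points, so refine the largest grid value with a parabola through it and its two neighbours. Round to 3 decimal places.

t=0.000: state=(0.580, 0.100)
step 1 (dt=0.01): k1=(0.100, -3.078), k2=(0.085, -3.068), k3=(0.085, -3.068), k4=(0.069, -3.058); state += dt/6·(k1+2k2+2k3+k4)
t=0.010: state=(0.581, 0.069)
t=0.020: state=(0.581, 0.039)
t=0.030: state=(0.582, 0.009)
continuing one RK4 step at a time; state shown every 50 steps (Δt=0.5):
t=0.500: state=(0.313, -0.986)
t=1.000: state=(-0.178, -0.767)
t=1.500: state=(-0.335, 0.150)
t=2.000: state=(-0.107, 0.628)
t=2.500: state=(0.156, 0.323)
t=3.000: state=(0.178, -0.211)
t=3.500: state=(0.013, -0.363)
t=4.000: state=(-0.113, -0.099)
t=4.500: state=(-0.084, 0.181)
t=5.000: state=(0.020, 0.189)
t=5.500: state=(0.071, 0.003)
t=6.000: state=(0.034, -0.127)
t=6.500: state=(-0.026, -0.087)
t=7.000: state=(-0.040, 0.029)
t=7.500: state=(-0.009, 0.078)
t=8.000: state=(0.021, 0.033)
t=8.500: state=(0.021, -0.032)
t=8.940: state=(0.002, -0.045)
largest grid value and its neighbours: omega(2.020)=0.62893, omega(2.030)=0.62910, omega(2.040)=0.62893
parabola through these three points peaks at t≈2.030 with omega≈0.62910

max omega = 0.629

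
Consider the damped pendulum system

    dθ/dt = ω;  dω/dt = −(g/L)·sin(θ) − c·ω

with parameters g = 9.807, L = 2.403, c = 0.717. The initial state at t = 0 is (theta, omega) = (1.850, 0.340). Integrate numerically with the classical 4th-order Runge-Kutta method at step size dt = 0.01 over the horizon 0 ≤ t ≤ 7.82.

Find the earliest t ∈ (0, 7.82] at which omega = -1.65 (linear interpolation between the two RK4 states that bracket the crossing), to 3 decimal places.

t=0.000: state=(1.850, 0.340)
step 1 (dt=0.01): k1=(0.340, -4.167), k2=(0.319, -4.150), k3=(0.319, -4.150), k4=(0.298, -4.134); state += dt/6·(k1+2k2+2k3+k4)
t=0.010: state=(1.853, 0.298)
t=0.020: state=(1.856, 0.257)
t=0.030: state=(1.858, 0.216)
continuing one RK4 step at a time; state shown every 50 steps (Δt=0.5):
t=0.500: state=(1.554, -1.437)
t=0.570: state=(1.446, -1.644)
next step: t=0.580: state=(1.429, -1.673) — omega has crossed -1.65
linear interpolation between t=0.570 (-1.64434) and t=0.580 (-1.67290) → t≈0.572

t = 0.572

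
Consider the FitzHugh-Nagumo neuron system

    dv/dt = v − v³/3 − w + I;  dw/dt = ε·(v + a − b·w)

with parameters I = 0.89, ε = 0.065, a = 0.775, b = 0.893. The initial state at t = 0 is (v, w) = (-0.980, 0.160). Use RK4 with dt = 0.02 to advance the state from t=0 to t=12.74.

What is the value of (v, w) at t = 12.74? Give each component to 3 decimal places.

t=0.000: state=(-0.980, 0.160)
step 1 (dt=0.02): k1=(0.064, -0.023), k2=(0.064, -0.023), k3=(0.064, -0.023), k4=(0.064, -0.023); state += dt/6·(k1+2k2+2k3+k4)
t=0.020: state=(-0.979, 0.160)
t=0.040: state=(-0.977, 0.159)
t=0.060: state=(-0.976, 0.159)
continuing one RK4 step at a time; state shown every 25 steps (Δt=0.5):
t=0.500: state=(-0.945, 0.149)
t=1.000: state=(-0.903, 0.140)
t=1.500: state=(-0.852, 0.133)
t=2.000: state=(-0.791, 0.128)
t=2.500: state=(-0.714, 0.125)
t=3.000: state=(-0.615, 0.125)
t=3.500: state=(-0.480, 0.128)
t=4.000: state=(-0.285, 0.137)
t=4.500: state=(0.015, 0.153)
t=5.000: state=(0.490, 0.181)
t=5.500: state=(1.136, 0.227)
t=6.000: state=(1.665, 0.291)
t=6.500: state=(1.878, 0.365)
t=7.000: state=(1.920, 0.440)
t=7.500: state=(1.910, 0.514)
t=8.000: state=(1.888, 0.585)
t=8.500: state=(1.862, 0.653)
t=9.000: state=(1.835, 0.718)
t=9.500: state=(1.808, 0.781)
t=10.000: state=(1.781, 0.841)
t=10.500: state=(1.754, 0.898)
t=11.000: state=(1.727, 0.953)
t=11.500: state=(1.700, 1.006)
t=12.000: state=(1.673, 1.056)
t=12.500: state=(1.646, 1.104)
t=12.740: state=(1.633, 1.126)

(v, w) = (1.633, 1.126)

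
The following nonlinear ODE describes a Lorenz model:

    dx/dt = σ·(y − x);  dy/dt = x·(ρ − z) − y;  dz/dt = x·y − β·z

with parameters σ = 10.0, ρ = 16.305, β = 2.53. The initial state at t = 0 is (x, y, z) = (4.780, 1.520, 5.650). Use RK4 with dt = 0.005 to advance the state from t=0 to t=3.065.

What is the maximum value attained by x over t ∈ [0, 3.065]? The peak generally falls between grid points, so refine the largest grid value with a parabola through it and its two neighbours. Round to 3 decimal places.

max x = 10.901

t=0.000: state=(4.780, 1.520, 5.650)
step 1 (dt=0.005): k1=(-32.600, 49.411, -7.029), k2=(-30.550, 48.502, -6.528), k3=(-30.624, 48.553, -6.533), k4=(-28.641, 47.688, -6.056); state += dt/6·(k1+2k2+2k3+k4)
t=0.005: state=(4.627, 1.763, 5.617)
t=0.010: state=(4.493, 1.997, 5.589)
t=0.015: state=(4.377, 2.224, 5.566)
continuing one RK4 step at a time; state shown every 20 steps (Δt=0.1):
t=0.100: state=(4.269, 5.616, 5.740)
t=0.200: state=(6.670, 9.903, 8.232)
t=0.300: state=(9.981, 12.689, 15.209)
t=0.400: state=(10.502, 8.442, 22.238)
t=0.500: state=(6.822, 2.518, 21.341)
t=0.600: state=(3.298, 0.793, 17.187)
t=0.700: state=(1.721, 0.909, 13.508)
t=0.800: state=(1.384, 1.423, 10.638)
t=0.900: state=(1.695, 2.265, 8.504)
t=1.000: state=(2.557, 3.753, 7.161)
t=1.100: state=(4.198, 6.340, 7.062)
t=1.200: state=(6.874, 9.996, 9.550)
t=1.300: state=(9.796, 11.917, 15.981)
t=1.400: state=(9.911, 7.832, 21.655)
t=1.500: state=(6.593, 2.851, 20.590)
t=1.600: state=(3.540, 1.369, 16.814)
t=1.700: state=(2.191, 1.538, 13.387)
t=1.800: state=(2.010, 2.224, 10.727)
t=1.900: state=(2.551, 3.419, 8.886)
t=2.000: state=(3.794, 5.449, 8.135)
t=2.100: state=(5.909, 8.461, 9.326)
t=2.200: state=(8.586, 11.039, 13.741)
t=2.300: state=(9.830, 9.436, 19.582)
t=2.400: state=(7.839, 4.751, 20.835)
t=2.500: state=(4.828, 2.299, 18.000)
t=2.600: state=(3.069, 2.045, 14.667)
t=2.700: state=(2.614, 2.648, 11.948)
t=2.800: state=(3.034, 3.821, 10.066)
t=2.900: state=(4.195, 5.745, 9.334)
t=3.000: state=(6.126, 8.383, 10.504)
t=3.065: state=(7.634, 9.908, 12.735)
largest grid value and its neighbours: x(0.355)=10.88892, x(0.360)=10.90045, x(0.365)=10.89844
parabola through these three points peaks at t≈0.362 with x≈10.90129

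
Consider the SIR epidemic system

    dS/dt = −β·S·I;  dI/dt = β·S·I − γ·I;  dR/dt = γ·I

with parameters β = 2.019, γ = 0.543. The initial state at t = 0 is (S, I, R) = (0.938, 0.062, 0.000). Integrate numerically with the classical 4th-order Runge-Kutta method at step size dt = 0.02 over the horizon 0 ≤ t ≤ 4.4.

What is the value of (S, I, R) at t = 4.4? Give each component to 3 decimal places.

(S, I, R) = (0.076, 0.248, 0.676)

t=0.000: state=(0.938, 0.062, 0.000)
step 1 (dt=0.02): k1=(-0.117, 0.084, 0.034), k2=(-0.119, 0.085, 0.034), k3=(-0.119, 0.085, 0.034), k4=(-0.120, 0.086, 0.035); state += dt/6·(k1+2k2+2k3+k4)
t=0.020: state=(0.936, 0.064, 0.001)
t=0.040: state=(0.933, 0.065, 0.001)
t=0.060: state=(0.931, 0.067, 0.002)
continuing one RK4 step at a time; state shown every 10 steps (Δt=0.2):
t=0.200: state=(0.911, 0.081, 0.008)
t=0.400: state=(0.878, 0.104, 0.018)
t=0.600: state=(0.837, 0.132, 0.030)
t=0.800: state=(0.789, 0.165, 0.047)
t=1.000: state=(0.733, 0.201, 0.066)
t=1.200: state=(0.671, 0.239, 0.090)
t=1.400: state=(0.604, 0.278, 0.118)
t=1.600: state=(0.536, 0.313, 0.150)
t=1.800: state=(0.469, 0.344, 0.186)
t=2.000: state=(0.406, 0.369, 0.225)
t=2.200: state=(0.349, 0.385, 0.266)
t=2.400: state=(0.298, 0.394, 0.308)
t=2.600: state=(0.254, 0.395, 0.351)
t=2.800: state=(0.217, 0.389, 0.394)
t=3.000: state=(0.186, 0.379, 0.436)
t=3.200: state=(0.160, 0.364, 0.476)
t=3.400: state=(0.138, 0.347, 0.515)
t=3.600: state=(0.121, 0.328, 0.551)
t=3.800: state=(0.106, 0.308, 0.586)
t=4.000: state=(0.094, 0.288, 0.618)
t=4.200: state=(0.084, 0.268, 0.648)
t=4.400: state=(0.076, 0.248, 0.676)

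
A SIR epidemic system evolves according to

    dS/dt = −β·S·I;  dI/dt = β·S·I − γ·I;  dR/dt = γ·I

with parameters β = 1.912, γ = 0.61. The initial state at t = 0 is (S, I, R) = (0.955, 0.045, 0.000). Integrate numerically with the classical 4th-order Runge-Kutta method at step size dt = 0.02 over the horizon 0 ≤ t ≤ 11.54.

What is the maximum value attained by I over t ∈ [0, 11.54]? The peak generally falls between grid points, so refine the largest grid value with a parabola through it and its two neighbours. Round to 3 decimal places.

t=0.000: state=(0.955, 0.045, 0.000)
step 1 (dt=0.02): k1=(-0.082, 0.055, 0.027), k2=(-0.083, 0.055, 0.028), k3=(-0.083, 0.055, 0.028), k4=(-0.084, 0.056, 0.028); state += dt/6·(k1+2k2+2k3+k4)
t=0.020: state=(0.953, 0.046, 0.001)
t=0.040: state=(0.952, 0.047, 0.001)
t=0.060: state=(0.950, 0.048, 0.002)
continuing one RK4 step at a time; state shown every 25 steps (Δt=0.5):
t=0.500: state=(0.901, 0.081, 0.019)
t=1.000: state=(0.813, 0.135, 0.051)
t=1.500: state=(0.692, 0.205, 0.103)
t=2.000: state=(0.549, 0.274, 0.176)
t=2.500: state=(0.413, 0.320, 0.268)
t=3.000: state=(0.302, 0.331, 0.368)
t=3.500: state=(0.221, 0.312, 0.466)
t=4.000: state=(0.167, 0.277, 0.557)
t=4.500: state=(0.131, 0.235, 0.635)
t=5.000: state=(0.107, 0.194, 0.700)
t=5.500: state=(0.090, 0.157, 0.753)
t=6.000: state=(0.079, 0.125, 0.796)
t=6.500: state=(0.071, 0.099, 0.830)
t=7.000: state=(0.065, 0.078, 0.857)
t=7.500: state=(0.061, 0.061, 0.878)
t=8.000: state=(0.058, 0.048, 0.895)
t=8.500: state=(0.056, 0.037, 0.907)
t=9.000: state=(0.054, 0.029, 0.917)
t=9.500: state=(0.053, 0.022, 0.925)
t=10.000: state=(0.052, 0.017, 0.931)
t=10.500: state=(0.051, 0.013, 0.936)
t=11.000: state=(0.050, 0.010, 0.939)
t=11.500: state=(0.050, 0.008, 0.942)
t=11.540: state=(0.050, 0.008, 0.942)
largest grid value and its neighbours: I(2.900)=0.33116, I(2.920)=0.33116, I(2.940)=0.33111
parabola through these three points peaks at t≈2.911 with I≈0.33117

max I = 0.331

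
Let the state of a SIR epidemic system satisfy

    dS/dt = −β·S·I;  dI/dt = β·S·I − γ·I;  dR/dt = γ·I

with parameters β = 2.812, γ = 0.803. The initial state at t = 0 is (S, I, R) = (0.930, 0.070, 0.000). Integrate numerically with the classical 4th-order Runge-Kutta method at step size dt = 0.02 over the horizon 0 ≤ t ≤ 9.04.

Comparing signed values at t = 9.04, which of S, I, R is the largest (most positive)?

t=0.000: state=(0.930, 0.070, 0.000)
step 1 (dt=0.02): k1=(-0.183, 0.127, 0.056), k2=(-0.186, 0.129, 0.057), k3=(-0.186, 0.129, 0.057), k4=(-0.189, 0.131, 0.058); state += dt/6·(k1+2k2+2k3+k4)
t=0.020: state=(0.926, 0.073, 0.001)
t=0.040: state=(0.922, 0.075, 0.002)
t=0.060: state=(0.918, 0.078, 0.004)
continuing one RK4 step at a time; state shown every 25 steps (Δt=0.5):
t=0.500: state=(0.796, 0.159, 0.044)
t=1.000: state=(0.584, 0.283, 0.133)
t=1.500: state=(0.366, 0.368, 0.266)
t=2.000: state=(0.216, 0.367, 0.416)
t=2.500: state=(0.134, 0.312, 0.554)
t=3.000: state=(0.090, 0.244, 0.666)
t=3.500: state=(0.067, 0.182, 0.751)
t=4.000: state=(0.054, 0.133, 0.814)
t=4.500: state=(0.046, 0.095, 0.859)
t=5.000: state=(0.041, 0.068, 0.891)
t=5.500: state=(0.038, 0.048, 0.914)
t=6.000: state=(0.036, 0.034, 0.930)
t=6.500: state=(0.034, 0.024, 0.942)
t=7.000: state=(0.033, 0.017, 0.950)
t=7.500: state=(0.033, 0.012, 0.956)
t=8.000: state=(0.032, 0.008, 0.960)
t=8.500: state=(0.032, 0.006, 0.962)
t=9.000: state=(0.032, 0.004, 0.964)
t=9.040: state=(0.032, 0.004, 0.964)
compare at T: S=0.032, I=0.004, R=0.964

largest component: R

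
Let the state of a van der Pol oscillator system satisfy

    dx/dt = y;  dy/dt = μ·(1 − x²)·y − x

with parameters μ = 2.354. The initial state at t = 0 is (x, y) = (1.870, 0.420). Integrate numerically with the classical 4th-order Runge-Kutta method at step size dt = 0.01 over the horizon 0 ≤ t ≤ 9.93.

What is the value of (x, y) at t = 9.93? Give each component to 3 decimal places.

t=0.000: state=(1.870, 0.420)
step 1 (dt=0.01): k1=(0.420, -4.339), k2=(0.398, -4.221), k3=(0.399, -4.224), k4=(0.378, -4.108); state += dt/6·(k1+2k2+2k3+k4)
t=0.010: state=(1.874, 0.378)
t=0.020: state=(1.878, 0.338)
t=0.030: state=(1.881, 0.300)
continuing one RK4 step at a time; state shown every 50 steps (Δt=0.5):
t=0.500: state=(1.829, -0.283)
t=1.000: state=(1.665, -0.365)
t=1.500: state=(1.462, -0.456)
t=2.000: state=(1.194, -0.639)
t=2.500: state=(0.770, -1.162)
t=3.000: state=(-0.229, -3.326)
t=3.500: state=(-1.906, -1.266)
t=4.000: state=(-1.983, 0.237)
t=4.500: state=(-1.842, 0.311)
t=5.000: state=(-1.674, 0.364)
t=5.500: state=(-1.472, 0.451)
t=6.000: state=(-1.209, 0.627)
t=6.500: state=(-0.796, 1.120)
t=7.000: state=(0.155, 3.161)
t=7.500: state=(1.874, 1.503)
t=8.000: state=(1.988, -0.229)
t=8.500: state=(1.849, -0.309)
t=9.000: state=(1.682, -0.361)
t=9.500: state=(1.482, -0.446)
t=9.930: state=(1.265, -0.582)

(x, y) = (1.265, -0.582)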